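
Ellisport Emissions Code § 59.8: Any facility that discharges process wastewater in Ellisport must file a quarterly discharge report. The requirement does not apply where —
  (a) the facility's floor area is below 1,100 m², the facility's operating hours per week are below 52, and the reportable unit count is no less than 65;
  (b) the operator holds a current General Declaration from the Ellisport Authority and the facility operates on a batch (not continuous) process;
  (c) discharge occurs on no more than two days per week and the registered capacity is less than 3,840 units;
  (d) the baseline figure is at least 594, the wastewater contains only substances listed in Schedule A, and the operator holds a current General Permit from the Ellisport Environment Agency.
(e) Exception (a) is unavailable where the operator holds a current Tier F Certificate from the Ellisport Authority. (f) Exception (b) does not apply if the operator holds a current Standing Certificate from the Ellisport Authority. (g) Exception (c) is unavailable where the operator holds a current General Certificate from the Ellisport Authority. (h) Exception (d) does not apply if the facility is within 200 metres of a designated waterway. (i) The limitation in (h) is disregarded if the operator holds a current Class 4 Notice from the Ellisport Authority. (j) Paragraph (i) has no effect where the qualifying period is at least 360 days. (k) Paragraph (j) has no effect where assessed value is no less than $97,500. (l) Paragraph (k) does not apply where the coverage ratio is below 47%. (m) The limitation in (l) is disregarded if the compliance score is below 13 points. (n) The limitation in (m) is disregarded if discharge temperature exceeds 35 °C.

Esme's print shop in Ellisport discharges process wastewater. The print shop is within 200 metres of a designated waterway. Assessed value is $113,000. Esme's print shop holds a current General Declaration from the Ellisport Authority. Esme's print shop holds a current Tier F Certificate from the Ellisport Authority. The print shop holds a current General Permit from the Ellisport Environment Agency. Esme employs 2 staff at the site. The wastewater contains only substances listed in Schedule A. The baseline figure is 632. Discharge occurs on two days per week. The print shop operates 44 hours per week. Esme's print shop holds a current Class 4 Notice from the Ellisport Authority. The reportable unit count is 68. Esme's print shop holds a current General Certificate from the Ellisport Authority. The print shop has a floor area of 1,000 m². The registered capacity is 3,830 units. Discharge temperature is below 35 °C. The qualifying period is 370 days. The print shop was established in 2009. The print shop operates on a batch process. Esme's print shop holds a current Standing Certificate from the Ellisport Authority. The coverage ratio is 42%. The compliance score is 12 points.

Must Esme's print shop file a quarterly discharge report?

Exception (a)'s conditions are all satisfied: the facility's floor area is 1,000 m², below the 1,100 m² limit; the facility's operating hours per week are 44, below the 52 limit; the reportable unit count is 68, meeting the 65 threshold. However, paragraph (e) must be considered: (e) applies — a current Tier F Certificate is held. (a) is therefore removed.
All of (b)'s requirements are met (a current General Declaration is held; the facility operates on a batch process). However, paragraph (f) must be considered: (f) operates against (b): a current Standing Certificate is held. (b) is therefore removed.
Exception (c)'s conditions are all satisfied: discharge occurs on no more than two days per week; the registered capacity is 3,830 units, less than the 3,840 units limit. However, paragraph (g) must be considered: (g) operates against (c): a current General Certificate is held. So (c) is unavailable.
Exception (d)'s conditions are all satisfied: the baseline figure is 632, meeting the 594 threshold; the wastewater is Schedule-A-only; a current General Permit is held. Considering the limiting provisions: (h) would limit (d) — the print shop is within 200 m of a designated waterway — but (i) sets (h) aside: (i) operates against (h): a current Class 4 Notice is held. (j) would limit (i) — the qualifying period is 370 days, meeting the 360 days threshold — but (k) sets (j) aside: (k) operates against (j): assessed value is $113,000, meeting the $97,500 threshold. (l) is engaged (the coverage ratio is 42%, below the 47% limit), but is overridden by (m): (m) operates against (l): the compliance score is 12 points, below the 13 points limit. (n) is not engaged (discharge temperature is below 35 °C), so (m) stands. So (d) applies.

No — exception (d) applies; Esme's print shop is not required to file a quarterly discharge report.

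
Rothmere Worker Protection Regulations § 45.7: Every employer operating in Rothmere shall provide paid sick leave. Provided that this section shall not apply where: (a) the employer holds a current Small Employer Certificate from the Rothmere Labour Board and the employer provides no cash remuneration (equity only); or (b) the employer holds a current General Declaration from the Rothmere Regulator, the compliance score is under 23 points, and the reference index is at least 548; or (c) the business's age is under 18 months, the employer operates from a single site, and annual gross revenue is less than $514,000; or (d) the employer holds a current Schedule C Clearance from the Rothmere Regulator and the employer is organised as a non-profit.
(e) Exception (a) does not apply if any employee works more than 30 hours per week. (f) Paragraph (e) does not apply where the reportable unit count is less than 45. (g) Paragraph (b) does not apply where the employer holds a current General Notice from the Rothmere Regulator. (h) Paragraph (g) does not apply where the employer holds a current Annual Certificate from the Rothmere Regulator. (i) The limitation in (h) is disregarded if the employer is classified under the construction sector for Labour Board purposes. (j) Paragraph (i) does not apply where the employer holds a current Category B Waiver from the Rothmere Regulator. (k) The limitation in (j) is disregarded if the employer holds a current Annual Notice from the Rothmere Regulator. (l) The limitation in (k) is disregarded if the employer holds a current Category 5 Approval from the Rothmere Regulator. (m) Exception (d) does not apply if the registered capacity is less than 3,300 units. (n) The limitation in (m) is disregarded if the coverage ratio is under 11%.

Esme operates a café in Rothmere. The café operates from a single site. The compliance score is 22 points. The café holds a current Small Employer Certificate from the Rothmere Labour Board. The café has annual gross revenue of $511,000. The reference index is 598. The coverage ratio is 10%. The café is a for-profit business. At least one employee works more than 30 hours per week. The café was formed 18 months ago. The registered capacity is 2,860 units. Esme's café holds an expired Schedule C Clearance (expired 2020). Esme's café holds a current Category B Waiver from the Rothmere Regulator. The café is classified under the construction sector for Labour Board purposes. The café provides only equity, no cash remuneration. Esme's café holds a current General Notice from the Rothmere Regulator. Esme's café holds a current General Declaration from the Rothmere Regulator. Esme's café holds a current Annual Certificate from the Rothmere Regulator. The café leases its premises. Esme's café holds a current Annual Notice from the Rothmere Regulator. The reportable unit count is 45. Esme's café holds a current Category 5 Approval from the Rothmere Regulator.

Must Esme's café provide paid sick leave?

Exception (a)'s conditions are all satisfied: a current Small Employer Certificate is held; remuneration is equity-only. Turning to paragraphs (e)–(f): (e) applies — at least one employee exceeds 30 hours/week. (f) is inapplicable (the reportable unit count is 45, not less than 45), so (e) stands. Exception (a) does not apply.
All of (b)'s requirements are met (a current General Declaration is held; the compliance score is 22 points, under the 23 points limit; the reference index is 598, meeting the 548 threshold). As to paragraphs (g)–(l): (g) would limit (b) — a current General Notice is held — but (h) sets (g) aside: (h) applies — a current Annual Certificate is held. (i) is engaged (the café is classified under the construction sector), but is set aside by (j): (j) operates against (i): a current Category B Waiver is held. (k) operates (a current Annual Notice is held), but is set aside by (l): (l) applies — a current Category 5 Approval is held. Exception (b) stands.
Exception (c) requires that the business's age is under 18 months; but the business's age is 18 months, not under 18 months, so (c) is unavailable.
Exception (d) requires that the employer holds a current Schedule C Clearance from the Rothmere Regulator; but no current Schedule C Clearance is held, so (d) is unavailable.

No — exception (b) applies; Esme's café is not required to provide paid sick leave.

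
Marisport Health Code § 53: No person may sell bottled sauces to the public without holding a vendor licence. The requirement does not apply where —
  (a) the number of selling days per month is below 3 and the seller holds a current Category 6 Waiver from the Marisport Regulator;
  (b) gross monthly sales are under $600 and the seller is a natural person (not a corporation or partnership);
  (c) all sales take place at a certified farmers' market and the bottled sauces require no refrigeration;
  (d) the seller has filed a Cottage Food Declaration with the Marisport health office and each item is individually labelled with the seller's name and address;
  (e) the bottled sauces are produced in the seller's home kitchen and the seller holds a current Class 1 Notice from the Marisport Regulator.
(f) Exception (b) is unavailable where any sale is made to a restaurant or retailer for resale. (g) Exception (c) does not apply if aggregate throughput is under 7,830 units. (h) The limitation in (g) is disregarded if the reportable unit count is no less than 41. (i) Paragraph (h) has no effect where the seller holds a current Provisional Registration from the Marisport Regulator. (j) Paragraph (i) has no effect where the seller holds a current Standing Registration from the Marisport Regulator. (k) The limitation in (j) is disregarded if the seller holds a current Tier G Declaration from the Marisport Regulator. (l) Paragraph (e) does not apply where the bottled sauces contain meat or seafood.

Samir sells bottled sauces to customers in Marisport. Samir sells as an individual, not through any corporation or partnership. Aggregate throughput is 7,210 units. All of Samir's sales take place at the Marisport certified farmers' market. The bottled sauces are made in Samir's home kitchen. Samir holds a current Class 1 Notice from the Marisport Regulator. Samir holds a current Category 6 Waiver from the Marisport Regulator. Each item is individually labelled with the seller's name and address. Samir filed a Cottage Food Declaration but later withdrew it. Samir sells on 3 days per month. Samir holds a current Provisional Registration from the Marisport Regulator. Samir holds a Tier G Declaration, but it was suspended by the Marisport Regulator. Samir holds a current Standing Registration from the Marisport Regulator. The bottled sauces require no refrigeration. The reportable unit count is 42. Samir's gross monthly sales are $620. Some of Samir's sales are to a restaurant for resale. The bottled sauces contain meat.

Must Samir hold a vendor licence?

Exception (a) fails — the number of selling days per month is 3, not below 3.
Exception (b) fails — gross monthly sales are $620, not under $600.
Exception (c): all sales are at a certified farmers' market; the bottled sauces are shelf-stable — every condition holds. Considering the limiting provisions: (g) would limit (c) — aggregate throughput is 7,210 units, under the 7,830 units limit — but (h) sets (g) aside: (h) is engaged — the reportable unit count is 42, meeting the 41 threshold. (i) applies (a current Provisional Registration is held), but yields to (j): (j) operates against (i): a current Standing Registration is held. (k) is not triggered (the Tier G Declaration is not current), so (j) stands. So (c) applies.
Exception (d) requires that the seller has filed a Cottage Food Declaration with the Marisport health office; but the Cottage Food Declaration was withdrawn, so (d) is unavailable.
Exception (e)'s conditions are all satisfied: the bottled sauces are home-kitchen produced; a current Class 1 Notice is held. Turning to paragraph (l): (l) operates — the bottled sauces contain meat. So (e) is unavailable.

No — exception (c) applies; Samir is not required to hold a vendor licence.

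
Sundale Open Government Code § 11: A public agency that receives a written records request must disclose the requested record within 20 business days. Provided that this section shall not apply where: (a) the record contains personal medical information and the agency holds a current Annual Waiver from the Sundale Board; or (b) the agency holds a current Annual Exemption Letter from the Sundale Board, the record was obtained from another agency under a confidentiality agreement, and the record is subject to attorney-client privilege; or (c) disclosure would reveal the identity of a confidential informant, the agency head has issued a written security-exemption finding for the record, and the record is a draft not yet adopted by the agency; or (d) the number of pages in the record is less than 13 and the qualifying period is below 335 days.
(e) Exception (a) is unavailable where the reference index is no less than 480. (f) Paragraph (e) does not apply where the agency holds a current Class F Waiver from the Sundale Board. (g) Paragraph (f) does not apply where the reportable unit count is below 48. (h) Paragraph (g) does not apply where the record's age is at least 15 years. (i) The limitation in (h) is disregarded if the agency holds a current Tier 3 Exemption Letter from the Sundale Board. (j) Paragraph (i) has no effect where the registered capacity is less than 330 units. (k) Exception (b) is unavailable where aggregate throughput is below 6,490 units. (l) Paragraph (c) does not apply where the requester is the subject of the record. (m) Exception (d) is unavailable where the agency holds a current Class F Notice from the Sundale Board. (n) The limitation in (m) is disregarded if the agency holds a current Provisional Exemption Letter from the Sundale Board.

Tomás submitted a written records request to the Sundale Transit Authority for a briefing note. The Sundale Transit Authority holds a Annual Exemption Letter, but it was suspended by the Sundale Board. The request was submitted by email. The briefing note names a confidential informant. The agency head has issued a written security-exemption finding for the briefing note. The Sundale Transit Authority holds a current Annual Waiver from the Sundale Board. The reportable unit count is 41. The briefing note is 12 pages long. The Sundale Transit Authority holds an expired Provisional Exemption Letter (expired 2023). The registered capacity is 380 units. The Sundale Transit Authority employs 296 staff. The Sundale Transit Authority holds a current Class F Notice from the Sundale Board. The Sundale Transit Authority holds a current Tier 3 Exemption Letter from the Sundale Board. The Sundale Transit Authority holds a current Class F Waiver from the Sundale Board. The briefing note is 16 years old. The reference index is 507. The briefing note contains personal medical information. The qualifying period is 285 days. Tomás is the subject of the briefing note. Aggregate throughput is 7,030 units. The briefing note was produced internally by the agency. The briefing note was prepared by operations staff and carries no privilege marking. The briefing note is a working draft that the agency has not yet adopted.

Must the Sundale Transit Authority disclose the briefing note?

Exception (a)'s conditions are all satisfied: the briefing note contains personal medical information; a current Annual Waiver is held. But applying paragraphs (e)–(j): (e) is engaged — the reference index is 507, meeting the 480 threshold. (f) is engaged (a current Class F Waiver is held), but is overridden by (g): (g) operates against (f): the reportable unit count is 41, below the 48 limit. (h) applies (the record's age is 16 years, meeting the 15 years threshold), but is set aside by (i): (i) operates against (h): a current Tier 3 Exemption Letter is held. (j) is inapplicable (the registered capacity is 380 units, not less than 330 units), so (i) stands. (a) is therefore removed.
Exception (b) requires that the agency holds a current Annual Exemption Letter from the Sundale Board; but no current Annual Exemption Letter is held, so (b) is unavailable.
Exception (c): the briefing note names a confidential informant; a written security-exemption finding has been issued; the briefing note is an unadopted draft — every condition holds. Turning to paragraph (l): (l) applies — Tomás is the subject of the briefing note. So (c) is unavailable.
Exception (d)'s conditions are all satisfied: the number of pages in the record is 12, less than the 13 limit; the qualifying period is 285 days, below the 335 days limit. But applying paragraphs (m)–(n): (m) operates against (d): a current Class F Notice is held. (n), which would lift (m), is inapplicable — the Provisional Exemption Letter is not current. So (d) is unavailable.
Every exception is unavailable, so the rule governs.

Yes — the Sundale Transit Authority must disclose the briefing note.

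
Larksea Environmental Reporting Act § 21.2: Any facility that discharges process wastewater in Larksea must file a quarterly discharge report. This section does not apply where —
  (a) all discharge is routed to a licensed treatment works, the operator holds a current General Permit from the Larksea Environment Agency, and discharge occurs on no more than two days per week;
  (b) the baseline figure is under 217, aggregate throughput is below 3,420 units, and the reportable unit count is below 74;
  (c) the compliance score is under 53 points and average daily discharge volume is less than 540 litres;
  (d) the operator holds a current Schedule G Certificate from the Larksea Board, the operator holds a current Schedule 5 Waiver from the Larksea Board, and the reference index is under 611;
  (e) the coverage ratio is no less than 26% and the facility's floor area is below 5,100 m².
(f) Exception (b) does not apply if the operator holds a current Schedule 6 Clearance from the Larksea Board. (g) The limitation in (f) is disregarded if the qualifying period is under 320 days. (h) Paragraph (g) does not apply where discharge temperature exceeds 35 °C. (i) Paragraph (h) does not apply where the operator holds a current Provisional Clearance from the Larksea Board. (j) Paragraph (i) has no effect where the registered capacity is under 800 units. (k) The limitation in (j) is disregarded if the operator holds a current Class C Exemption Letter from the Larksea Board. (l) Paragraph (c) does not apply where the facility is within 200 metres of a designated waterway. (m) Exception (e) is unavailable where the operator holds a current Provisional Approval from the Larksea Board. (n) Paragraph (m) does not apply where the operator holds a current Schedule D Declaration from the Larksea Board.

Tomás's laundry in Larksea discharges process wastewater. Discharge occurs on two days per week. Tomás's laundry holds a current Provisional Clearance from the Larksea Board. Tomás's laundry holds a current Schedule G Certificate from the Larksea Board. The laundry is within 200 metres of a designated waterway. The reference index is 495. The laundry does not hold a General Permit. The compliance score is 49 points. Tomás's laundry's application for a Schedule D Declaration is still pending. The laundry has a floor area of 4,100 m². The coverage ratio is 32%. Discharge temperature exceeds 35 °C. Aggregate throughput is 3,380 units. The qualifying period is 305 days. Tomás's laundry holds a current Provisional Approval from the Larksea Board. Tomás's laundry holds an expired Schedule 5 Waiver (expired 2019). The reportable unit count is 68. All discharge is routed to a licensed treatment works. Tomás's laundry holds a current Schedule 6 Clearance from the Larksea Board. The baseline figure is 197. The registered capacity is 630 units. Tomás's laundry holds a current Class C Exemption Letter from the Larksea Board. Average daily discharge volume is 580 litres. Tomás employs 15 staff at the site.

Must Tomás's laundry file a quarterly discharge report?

No — exception (b) applies; Tomás's laundry is not required to file a quarterly discharge report.

Exception (a) fails — no General Permit is held.
Exception (b) is satisfied on its face — the baseline figure is 197, under the 217 limit; aggregate throughput is 3,380 units, below the 3,420 units limit; the reportable unit count is 68, below the 74 limit. Considering the limiting provisions: (f) would limit (b) — a current Schedule 6 Clearance is held — but (g) sets (f) aside: (g) applies — the qualifying period is 305 days, under the 320 days limit. (h) operates (discharge temperature exceeds 35 °C), but is overridden by (i): (i) is triggered — a current Provisional Clearance is held. (j) is engaged (the registered capacity is 630 units, under the 800 units limit), but is itself disapplied by (k): (k) operates — a current Class C Exemption Letter is held. So (b) applies.
Exception (c) requires that average daily discharge volume is less than 540 litres; but average daily discharge volume is 580 litres, not less than 540 litres, so (c) is unavailable.
Exception (d) fails — the Schedule 5 Waiver is not current.
Exception (e)'s conditions are all satisfied: the coverage ratio is 32%, meeting the 26% threshold; the facility's floor area is 4,100 m², below the 5,100 m² limit. But applying paragraphs (m)–(n): (m) is engaged — a current Provisional Approval is held. (n) is not triggered (there is no Schedule D Declaration in force), so (m) stands. So (e) is unavailable.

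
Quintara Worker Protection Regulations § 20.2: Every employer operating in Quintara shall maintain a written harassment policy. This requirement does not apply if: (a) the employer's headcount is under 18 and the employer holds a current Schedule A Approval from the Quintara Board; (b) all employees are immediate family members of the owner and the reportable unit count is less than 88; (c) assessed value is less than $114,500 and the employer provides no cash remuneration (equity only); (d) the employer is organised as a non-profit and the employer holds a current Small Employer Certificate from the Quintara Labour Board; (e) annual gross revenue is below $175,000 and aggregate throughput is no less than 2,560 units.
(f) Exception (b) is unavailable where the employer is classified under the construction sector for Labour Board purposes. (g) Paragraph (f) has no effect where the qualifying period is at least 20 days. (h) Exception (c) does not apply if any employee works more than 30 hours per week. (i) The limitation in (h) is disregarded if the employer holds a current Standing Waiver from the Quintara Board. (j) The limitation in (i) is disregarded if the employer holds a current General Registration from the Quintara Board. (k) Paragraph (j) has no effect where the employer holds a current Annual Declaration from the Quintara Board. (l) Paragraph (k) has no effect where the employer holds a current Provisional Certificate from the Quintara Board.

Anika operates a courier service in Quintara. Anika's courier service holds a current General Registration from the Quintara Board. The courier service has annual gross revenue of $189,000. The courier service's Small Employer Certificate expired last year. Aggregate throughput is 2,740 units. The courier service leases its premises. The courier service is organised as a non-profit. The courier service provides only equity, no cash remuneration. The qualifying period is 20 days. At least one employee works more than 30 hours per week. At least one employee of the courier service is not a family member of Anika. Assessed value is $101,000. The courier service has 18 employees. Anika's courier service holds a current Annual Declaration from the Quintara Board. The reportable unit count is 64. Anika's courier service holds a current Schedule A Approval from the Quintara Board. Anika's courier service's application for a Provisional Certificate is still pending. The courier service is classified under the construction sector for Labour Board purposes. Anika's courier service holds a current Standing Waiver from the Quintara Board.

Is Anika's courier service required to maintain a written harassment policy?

Exception (a) fails — the employer's headcount is 18, not under 18.
Exception (b) fails — at least one employee is not a family member.
Exception (c)'s conditions are all satisfied: assessed value is $101,000, less than the $114,500 limit; remuneration is equity-only. Applying paragraphs (h)–(l): (h) would limit (c) — at least one employee exceeds 30 hours/week — but (i) sets (h) aside: (i) operates against (h): a current Standing Waiver is held. (j) applies (a current General Registration is held), but is displaced by (k): (k) operates against (j): a current Annual Declaration is held. (l), which would lift (k), is not engaged — the Provisional Certificate is not current. So (c) applies.
Exception (d) requires that the employer holds a current Small Employer Certificate from the Quintara Labour Board; but the Small Employer Certificate has expired, so (d) is unavailable.
Exception (e) does not apply: annual gross revenue is $189,000, not below $175,000.

No — exception (c) applies; Anika's courier service is not required to maintain a written harassment policy.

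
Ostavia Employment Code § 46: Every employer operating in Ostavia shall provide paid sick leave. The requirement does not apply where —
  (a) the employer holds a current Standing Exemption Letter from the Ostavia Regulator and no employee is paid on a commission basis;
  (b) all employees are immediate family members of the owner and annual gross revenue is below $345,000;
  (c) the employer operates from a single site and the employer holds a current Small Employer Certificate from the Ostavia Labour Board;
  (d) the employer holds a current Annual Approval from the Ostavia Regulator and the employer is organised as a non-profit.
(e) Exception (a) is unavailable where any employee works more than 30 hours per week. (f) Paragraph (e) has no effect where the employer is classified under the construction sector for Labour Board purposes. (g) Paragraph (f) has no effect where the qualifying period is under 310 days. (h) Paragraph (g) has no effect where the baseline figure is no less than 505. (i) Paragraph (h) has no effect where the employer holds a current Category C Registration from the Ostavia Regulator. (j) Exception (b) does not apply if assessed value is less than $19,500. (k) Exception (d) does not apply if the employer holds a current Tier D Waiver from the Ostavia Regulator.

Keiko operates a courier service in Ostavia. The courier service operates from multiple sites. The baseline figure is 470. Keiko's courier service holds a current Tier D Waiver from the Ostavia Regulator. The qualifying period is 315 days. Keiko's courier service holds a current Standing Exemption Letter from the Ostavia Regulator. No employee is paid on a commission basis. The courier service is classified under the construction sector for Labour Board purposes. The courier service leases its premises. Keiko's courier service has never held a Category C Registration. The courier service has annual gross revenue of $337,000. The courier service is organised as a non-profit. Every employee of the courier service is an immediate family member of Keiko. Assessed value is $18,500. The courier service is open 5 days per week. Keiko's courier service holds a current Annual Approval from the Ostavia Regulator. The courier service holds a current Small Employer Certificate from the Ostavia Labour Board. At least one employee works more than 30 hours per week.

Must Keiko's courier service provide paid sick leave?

No — exception (a) applies; Keiko's courier service is not required to provide paid sick leave.

Exception (a)'s conditions are all satisfied: a current Standing Exemption Letter is held; no employee is paid on commission. Under paragraphs (e)–(i): (e) would limit (a) — at least one employee exceeds 30 hours/week — but (f) sets (e) aside: (f) is triggered — the courier service is classified under the construction sector. (g) is not engaged (the qualifying period is 315 days, not under 310 days), so (f) stands. Exception (a) stands.
Exception (b)'s conditions are all satisfied: every employee is an immediate family member; annual gross revenue is $337,000, below the $345,000 limit. Turning to paragraph (j): (j) operates against (b): assessed value is $18,500, less than the $19,500 limit. So (b) is unavailable.
Exception (c) requires that the employer operates from a single site; but the employer operates from multiple sites, so (c) is unavailable.
Exception (d) is satisfied on its face — a current Annual Approval is held; the employer is a non-profit. But: (k) operates against (d): a current Tier D Waiver is held. Exception (d) does not apply.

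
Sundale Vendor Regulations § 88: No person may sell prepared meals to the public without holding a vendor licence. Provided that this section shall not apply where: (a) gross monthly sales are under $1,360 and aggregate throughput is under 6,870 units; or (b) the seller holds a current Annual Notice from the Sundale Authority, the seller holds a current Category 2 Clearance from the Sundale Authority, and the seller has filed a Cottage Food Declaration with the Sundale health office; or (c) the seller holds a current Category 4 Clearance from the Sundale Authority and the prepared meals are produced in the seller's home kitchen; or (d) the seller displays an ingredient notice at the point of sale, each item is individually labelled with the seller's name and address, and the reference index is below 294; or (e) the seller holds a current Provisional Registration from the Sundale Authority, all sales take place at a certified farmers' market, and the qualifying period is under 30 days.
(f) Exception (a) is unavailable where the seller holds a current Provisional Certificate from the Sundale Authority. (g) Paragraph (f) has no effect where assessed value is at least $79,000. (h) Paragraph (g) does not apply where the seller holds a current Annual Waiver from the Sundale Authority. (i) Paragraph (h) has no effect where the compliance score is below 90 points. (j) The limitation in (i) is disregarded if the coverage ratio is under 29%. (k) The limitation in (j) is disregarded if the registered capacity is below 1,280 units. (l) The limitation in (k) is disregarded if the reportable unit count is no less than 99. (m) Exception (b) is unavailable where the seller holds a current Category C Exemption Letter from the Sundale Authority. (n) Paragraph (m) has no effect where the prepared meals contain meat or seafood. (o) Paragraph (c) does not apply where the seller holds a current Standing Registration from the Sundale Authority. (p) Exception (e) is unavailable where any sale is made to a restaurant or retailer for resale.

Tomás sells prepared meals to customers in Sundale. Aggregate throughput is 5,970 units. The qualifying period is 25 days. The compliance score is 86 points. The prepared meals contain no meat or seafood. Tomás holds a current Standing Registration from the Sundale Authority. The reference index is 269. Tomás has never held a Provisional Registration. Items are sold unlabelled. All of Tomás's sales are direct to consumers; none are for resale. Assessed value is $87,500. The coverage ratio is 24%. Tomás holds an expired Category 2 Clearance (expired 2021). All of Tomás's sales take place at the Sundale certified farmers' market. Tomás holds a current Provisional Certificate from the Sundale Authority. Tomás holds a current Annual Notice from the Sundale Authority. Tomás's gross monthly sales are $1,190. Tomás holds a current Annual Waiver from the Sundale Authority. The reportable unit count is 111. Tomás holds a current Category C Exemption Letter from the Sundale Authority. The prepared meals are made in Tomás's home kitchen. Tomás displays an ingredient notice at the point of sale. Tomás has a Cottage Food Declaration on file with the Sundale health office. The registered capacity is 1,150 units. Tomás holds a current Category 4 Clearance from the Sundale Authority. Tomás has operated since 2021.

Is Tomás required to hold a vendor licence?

Yes — Tomás must hold a vendor licence.

Exception (a)'s conditions are all satisfied: gross monthly sales are $1,190, under the $1,360 limit; aggregate throughput is 5,970 units, under the 6,870 units limit. Turning to paragraphs (f)–(l): (f) operates against (a): a current Provisional Certificate is held. (g) is engaged (assessed value is $87,500, meeting the $79,000 threshold), but yields to (h): (h) operates — a current Annual Waiver is held. (i) would limit (h) — the compliance score is 86 points, below the 90 points limit — but (j) sets (i) aside: (j) operates against (i): the coverage ratio is 24%, under the 29% limit. (k) would limit (j) — the registered capacity is 1,150 units, below the 1,280 units limit — but (l) sets (k) aside: (l) operates against (k): the reportable unit count is 111, meeting the 99 threshold. (a) is therefore removed.
Exception (b) requires that the seller holds a current Category 2 Clearance from the Sundale Authority; but there is no Category 2 Clearance in force, so (b) is unavailable.
Exception (c)'s conditions are all satisfied: a current Category 4 Clearance is held; the prepared meals are home-kitchen produced. Turning to paragraph (o): (o) applies — a current Standing Registration is held. So (c) is unavailable.
Exception (d) does not apply: items are sold unlabelled.
Exception (e) requires that the seller holds a current Provisional Registration from the Sundale Authority; but the Provisional Registration is not current, so (e) is unavailable.
No exception displaces § 88.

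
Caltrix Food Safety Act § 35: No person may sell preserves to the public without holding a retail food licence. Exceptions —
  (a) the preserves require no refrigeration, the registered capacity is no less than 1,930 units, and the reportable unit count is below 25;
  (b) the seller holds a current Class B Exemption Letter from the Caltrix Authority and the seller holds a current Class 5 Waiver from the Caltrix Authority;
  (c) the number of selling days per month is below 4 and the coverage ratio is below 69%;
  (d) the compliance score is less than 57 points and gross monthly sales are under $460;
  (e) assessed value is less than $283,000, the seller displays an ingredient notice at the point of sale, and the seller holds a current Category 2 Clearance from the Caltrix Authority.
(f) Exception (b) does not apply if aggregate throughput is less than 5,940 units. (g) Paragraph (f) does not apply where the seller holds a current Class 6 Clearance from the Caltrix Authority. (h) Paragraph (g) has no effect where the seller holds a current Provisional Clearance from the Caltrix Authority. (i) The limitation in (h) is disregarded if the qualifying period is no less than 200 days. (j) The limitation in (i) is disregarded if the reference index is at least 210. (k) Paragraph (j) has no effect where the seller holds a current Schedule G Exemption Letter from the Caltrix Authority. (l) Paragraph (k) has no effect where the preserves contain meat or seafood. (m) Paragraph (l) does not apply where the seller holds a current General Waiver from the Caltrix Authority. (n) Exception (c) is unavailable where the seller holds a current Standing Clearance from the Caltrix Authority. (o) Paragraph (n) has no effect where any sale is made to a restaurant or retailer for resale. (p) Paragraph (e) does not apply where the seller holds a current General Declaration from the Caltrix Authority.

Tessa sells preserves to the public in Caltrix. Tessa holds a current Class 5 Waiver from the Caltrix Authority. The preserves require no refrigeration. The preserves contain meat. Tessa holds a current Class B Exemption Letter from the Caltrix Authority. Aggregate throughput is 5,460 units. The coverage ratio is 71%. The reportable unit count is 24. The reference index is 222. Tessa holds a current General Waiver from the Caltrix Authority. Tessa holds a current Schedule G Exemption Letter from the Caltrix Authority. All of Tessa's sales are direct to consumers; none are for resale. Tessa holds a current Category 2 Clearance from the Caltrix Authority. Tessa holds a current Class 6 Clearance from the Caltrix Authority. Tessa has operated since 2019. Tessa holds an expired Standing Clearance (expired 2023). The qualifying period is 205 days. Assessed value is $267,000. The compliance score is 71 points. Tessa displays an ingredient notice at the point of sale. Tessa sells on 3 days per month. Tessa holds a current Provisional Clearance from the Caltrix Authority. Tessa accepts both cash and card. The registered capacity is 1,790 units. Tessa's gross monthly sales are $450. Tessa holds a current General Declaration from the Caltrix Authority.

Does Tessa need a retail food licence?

Exception (a) requires that the registered capacity is no less than 1,930 units; but the registered capacity is 1,790 units, short of 1,930 units, so (a) is unavailable.
Exception (b): a current Class B Exemption Letter is held; a current Class 5 Waiver is held — every condition holds. As to paragraphs (f)–(m): (f) is engaged (aggregate throughput is 5,460 units, less than the 5,940 units limit), but is set aside by (g): (g) operates — a current Class 6 Clearance is held. (h) is triggered (a current Provisional Clearance is held), but is displaced by (i): (i) operates against (h): the qualifying period is 205 days, meeting the 200 days threshold. (j) operates (the reference index is 222, meeting the 210 threshold), but is overridden by (k): (k) operates against (j): a current Schedule G Exemption Letter is held. (l) would limit (k) — the preserves contain meat — but (m) sets (l) aside: (m) operates against (l): a current General Waiver is held. Exception (b) stands.
Exception (c) does not apply: the coverage ratio is 71%, not below 69%.
Exception (d) fails — the compliance score is 71 points, not less than 57 points.
All of (e)'s requirements are met (assessed value is $267,000, less than the $283,000 limit; an ingredient notice is displayed; a current Category 2 Clearance is held). But: (p) operates against (e): a current General Declaration is held. Exception (e) does not apply.

No — exception (b) applies; Tessa is not required to hold a retail food licence.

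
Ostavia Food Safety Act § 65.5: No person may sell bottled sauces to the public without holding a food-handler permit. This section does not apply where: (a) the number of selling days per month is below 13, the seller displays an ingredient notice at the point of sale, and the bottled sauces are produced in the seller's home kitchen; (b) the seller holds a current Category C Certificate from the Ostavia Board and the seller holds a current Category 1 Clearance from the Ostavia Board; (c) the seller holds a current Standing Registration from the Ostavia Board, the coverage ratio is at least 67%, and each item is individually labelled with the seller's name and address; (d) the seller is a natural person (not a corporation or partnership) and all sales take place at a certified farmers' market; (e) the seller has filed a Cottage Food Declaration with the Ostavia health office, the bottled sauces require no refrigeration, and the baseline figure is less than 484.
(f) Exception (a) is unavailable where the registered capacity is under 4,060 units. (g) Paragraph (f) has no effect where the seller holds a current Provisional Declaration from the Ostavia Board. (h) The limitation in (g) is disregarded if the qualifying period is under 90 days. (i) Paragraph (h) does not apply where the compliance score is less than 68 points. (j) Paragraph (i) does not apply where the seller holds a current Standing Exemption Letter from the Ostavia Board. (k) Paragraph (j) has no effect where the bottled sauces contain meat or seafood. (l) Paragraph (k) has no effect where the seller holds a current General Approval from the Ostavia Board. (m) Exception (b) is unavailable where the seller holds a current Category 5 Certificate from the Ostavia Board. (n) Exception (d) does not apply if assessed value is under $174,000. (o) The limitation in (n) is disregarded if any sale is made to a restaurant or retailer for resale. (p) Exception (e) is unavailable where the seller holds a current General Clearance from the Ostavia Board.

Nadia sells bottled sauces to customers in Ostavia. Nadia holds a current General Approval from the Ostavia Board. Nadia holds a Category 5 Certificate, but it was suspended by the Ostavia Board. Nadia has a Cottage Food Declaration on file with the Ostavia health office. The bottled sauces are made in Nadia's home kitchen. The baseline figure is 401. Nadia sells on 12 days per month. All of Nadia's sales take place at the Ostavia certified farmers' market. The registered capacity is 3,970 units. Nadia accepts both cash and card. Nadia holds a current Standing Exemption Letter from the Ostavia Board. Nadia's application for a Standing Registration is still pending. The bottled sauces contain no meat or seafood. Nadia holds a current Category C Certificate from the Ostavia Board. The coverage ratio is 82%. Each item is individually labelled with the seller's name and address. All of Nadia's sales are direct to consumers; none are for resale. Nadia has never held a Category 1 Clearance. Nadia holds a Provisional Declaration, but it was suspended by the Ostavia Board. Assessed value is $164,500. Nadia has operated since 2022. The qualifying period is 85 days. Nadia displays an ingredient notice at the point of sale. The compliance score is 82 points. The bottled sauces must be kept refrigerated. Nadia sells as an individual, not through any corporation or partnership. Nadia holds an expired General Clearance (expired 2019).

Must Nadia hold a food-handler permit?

Yes — Nadia must hold a food-handler permit.

Exception (a): the number of selling days per month is 12, below the 13 limit; an ingredient notice is displayed; the bottled sauces are home-kitchen produced — every condition holds. But: (f) is engaged — the registered capacity is 3,970 units, under the 4,060 units limit. (g) does not operate here (there is no Provisional Declaration in force), so (f) stands. (a) is therefore removed.
Exception (b) requires that the seller holds a current Category 1 Clearance from the Ostavia Board; but the Category 1 Clearance is not current, so (b) is unavailable.
Exception (c) fails — there is no Standing Registration in force.
Exception (d) is satisfied on its face — the seller is a natural person; all sales are at a certified farmers' market. Turning to paragraphs (n)–(o): (n) operates — assessed value is $164,500, under the $174,000 limit. (o), which would lift (n), is not triggered — no sales are for resale. Exception (d) does not apply.
Exception (e) does not apply: the bottled sauces require refrigeration.
Every exception is unavailable, so the rule governs.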